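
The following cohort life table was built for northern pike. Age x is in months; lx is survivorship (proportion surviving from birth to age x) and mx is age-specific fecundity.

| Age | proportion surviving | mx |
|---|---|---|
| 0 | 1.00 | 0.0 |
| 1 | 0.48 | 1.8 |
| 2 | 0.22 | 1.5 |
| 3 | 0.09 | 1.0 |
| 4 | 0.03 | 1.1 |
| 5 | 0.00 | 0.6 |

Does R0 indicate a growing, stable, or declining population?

growing

R0 = Σ lx·mx = 0 + 0.864 + 0.33 + 0.09 + 0.033 + 0 = 1.317
R0 > 1, so the population is growing.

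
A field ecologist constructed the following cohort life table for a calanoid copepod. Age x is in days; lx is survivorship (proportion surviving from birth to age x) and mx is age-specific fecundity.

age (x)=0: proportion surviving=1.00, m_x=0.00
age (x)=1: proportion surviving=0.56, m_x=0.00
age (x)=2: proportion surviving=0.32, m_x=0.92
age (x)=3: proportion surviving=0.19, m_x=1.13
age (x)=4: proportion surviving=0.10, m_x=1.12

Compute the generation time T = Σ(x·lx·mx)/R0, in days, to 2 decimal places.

2.71

lx·mx: 0, 0, 0.2944, 0.2147, 0.112 → R0 = 0.6211
x·lx·mx: 0, 0, 0.5888, 0.6441, 0.448 → Σ = 1.6809
T = 1.6809 / 0.6211 = 2.706327… → 2.71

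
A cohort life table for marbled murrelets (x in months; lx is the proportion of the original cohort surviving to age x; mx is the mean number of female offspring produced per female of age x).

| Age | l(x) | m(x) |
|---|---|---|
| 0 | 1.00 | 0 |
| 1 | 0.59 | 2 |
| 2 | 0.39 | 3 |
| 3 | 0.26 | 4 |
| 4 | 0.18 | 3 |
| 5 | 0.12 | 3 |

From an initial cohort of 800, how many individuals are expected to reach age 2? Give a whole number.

312

Expected survivors = N0 · l_2 = 800 × 0.39 = 312 → 312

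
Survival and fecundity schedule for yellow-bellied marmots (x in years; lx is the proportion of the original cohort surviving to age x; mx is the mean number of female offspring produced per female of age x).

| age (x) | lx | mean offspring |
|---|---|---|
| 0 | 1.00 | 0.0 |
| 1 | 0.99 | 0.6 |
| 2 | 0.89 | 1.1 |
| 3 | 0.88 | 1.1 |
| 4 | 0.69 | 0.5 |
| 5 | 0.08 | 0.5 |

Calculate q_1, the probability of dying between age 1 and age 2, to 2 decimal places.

0.10

q_1 = (l_1 − l_2) / l_1 = (0.99 − 0.89) / 0.99
     = 0.1 / 0.99 = 0.10101… → 0.10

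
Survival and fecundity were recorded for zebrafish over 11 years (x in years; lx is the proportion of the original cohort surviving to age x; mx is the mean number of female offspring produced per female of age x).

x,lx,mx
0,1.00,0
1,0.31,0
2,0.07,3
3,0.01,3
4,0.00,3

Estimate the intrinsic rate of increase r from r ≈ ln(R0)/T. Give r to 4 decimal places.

R0 = Σ lx·mx = 0 + 0 + 0.21 + 0.03 + 0 = 0.24
Σ x·lx·mx = 0.51; T = 0.51/0.24 = 2.125
r ≈ ln(R0)/T = ln(0.24)/2.125 = -0.671584… → -0.6716

-0.6716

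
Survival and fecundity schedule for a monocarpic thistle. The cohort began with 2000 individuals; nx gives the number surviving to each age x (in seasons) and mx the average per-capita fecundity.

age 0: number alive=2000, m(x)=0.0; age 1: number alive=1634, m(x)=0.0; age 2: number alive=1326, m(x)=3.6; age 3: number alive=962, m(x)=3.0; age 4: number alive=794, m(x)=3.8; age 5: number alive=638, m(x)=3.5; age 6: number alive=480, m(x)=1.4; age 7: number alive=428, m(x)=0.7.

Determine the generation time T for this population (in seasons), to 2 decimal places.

lx = nx/n0 = nx/2000: 1, 0.817, 0.663, 0.481, 0.397, 0.319, 0.24, 0.214
lx·mx: 0, 0, 2.3868, 1.443, 1.5086, 1.1165, 0.336, 0.1498 → R0 = 6.9407
x·lx·mx: 0, 0, 4.7736, 4.329, 6.0344, 5.5825, 2.016, 1.0486 → Σ = 23.7841
T = 23.7841 / 6.9407 = 3.426758… → 3.43

3.43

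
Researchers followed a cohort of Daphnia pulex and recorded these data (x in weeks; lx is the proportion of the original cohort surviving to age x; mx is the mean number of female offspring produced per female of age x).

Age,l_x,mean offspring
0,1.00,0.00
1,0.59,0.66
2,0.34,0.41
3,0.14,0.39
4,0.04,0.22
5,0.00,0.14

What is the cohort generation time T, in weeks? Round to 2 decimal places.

lx·mx: 0, 0.3894, 0.1394, 0.0546, 0.0088, 0 → R0 = 0.5922
x·lx·mx: 0, 0.3894, 0.2788, 0.1638, 0.0352, 0 → Σ = 0.8672
T = 0.8672 / 0.5922 = 1.46437… → 1.46

1.46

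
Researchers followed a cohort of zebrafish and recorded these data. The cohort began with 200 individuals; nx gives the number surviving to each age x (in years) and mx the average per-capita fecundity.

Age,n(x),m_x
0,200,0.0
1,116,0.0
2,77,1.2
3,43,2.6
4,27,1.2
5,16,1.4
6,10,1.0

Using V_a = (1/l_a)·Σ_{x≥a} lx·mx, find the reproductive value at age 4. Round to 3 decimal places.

2.400

lx = nx/n0 = nx/200: 1, 0.58, 0.385, 0.215, 0.135, 0.08, 0.05
lx·mx for x ≥ 4: 0.162, 0.112, 0.05 → sum = 0.324
V_4 = 0.324 / l_4 = 0.324 / 0.135 = 2.4 → 2.400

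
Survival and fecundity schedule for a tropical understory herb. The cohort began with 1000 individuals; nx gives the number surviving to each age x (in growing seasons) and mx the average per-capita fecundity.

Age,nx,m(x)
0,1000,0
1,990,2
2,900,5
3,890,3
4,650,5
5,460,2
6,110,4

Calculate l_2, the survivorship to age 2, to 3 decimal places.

l_2 = n_2/n_0 = 900/1000 = 0.9 → 0.900

0.900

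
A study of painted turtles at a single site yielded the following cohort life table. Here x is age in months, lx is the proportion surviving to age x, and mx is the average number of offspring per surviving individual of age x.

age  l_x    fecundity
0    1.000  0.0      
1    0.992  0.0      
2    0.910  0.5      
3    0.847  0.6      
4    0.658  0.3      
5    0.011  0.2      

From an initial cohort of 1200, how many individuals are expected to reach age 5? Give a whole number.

13

Expected survivors = N0 · l_5 = 1200 × 0.011 = 13.2 → 13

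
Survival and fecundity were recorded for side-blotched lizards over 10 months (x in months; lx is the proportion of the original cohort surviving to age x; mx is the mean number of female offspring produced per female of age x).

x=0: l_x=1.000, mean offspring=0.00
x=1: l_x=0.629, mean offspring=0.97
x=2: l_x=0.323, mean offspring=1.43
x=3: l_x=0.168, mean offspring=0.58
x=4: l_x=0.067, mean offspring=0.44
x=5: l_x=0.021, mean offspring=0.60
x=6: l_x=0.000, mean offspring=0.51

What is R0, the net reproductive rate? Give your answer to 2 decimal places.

1.21

lx·mx by age: 0, 0.61013, 0.46189, 0.09744, 0.02948, 0.0126, 0
R0 = Σ lx·mx = 1.21154 → 1.21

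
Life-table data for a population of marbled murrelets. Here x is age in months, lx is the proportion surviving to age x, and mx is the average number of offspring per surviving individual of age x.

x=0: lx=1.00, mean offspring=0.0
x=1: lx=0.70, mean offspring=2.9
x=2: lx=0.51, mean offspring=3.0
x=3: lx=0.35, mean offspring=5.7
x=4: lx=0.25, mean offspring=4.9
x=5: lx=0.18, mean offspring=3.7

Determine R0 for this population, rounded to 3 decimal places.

lx·mx by age: 0, 2.03, 1.53, 1.995, 1.225, 0.666
R0 = Σ lx·mx = 7.446 → 7.446

7.446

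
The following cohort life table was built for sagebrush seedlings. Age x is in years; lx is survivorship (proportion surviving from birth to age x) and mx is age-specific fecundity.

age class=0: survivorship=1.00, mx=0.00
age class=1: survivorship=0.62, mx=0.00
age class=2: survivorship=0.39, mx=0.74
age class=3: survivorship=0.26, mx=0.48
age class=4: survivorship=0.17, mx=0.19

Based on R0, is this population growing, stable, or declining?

declining

R0 = Σ lx·mx = 0 + 0 + 0.2886 + 0.1248 + 0.0323 = 0.4457
R0 < 1, so the population is declining.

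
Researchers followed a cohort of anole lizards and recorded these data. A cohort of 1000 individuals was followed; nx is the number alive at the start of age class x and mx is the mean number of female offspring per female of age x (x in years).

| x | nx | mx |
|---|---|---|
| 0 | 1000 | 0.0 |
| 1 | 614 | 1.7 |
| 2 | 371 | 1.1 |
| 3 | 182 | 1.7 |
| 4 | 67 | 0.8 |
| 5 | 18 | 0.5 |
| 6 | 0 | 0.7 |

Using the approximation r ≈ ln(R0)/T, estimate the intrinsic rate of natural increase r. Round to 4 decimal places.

0.3597

lx = nx/n0 = nx/1000: 1, 0.614, 0.371, 0.182, 0.067, 0.018, 0
R0 = Σ lx·mx = 0 + 1.0438 + 0.4081 + 0.3094 + 0.0536 + 0.009 + 0 = 1.8239
Σ x·lx·mx = 3.0476; T = 3.0476/1.8239 = 1.67092…
r ≈ ln(R0)/T = ln(1.8239)/1.67092… = 0.359667… → 0.3597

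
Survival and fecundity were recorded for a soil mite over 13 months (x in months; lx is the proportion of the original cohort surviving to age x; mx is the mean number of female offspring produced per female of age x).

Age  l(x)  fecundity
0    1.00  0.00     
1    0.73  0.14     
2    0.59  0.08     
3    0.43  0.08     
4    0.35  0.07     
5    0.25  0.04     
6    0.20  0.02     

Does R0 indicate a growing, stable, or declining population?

declining

R0 = Σ lx·mx = 0 + 0.1022 + 0.0472 + 0.0344 + 0.0245 + 0.01 + 0.004 = 0.2223
R0 < 1, so the population is declining.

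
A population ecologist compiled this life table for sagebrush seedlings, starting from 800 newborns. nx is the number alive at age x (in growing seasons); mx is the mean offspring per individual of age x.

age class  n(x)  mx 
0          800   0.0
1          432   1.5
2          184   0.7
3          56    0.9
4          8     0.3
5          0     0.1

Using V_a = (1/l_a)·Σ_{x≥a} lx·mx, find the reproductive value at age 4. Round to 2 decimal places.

lx = nx/n0 = nx/800: 1, 0.54, 0.23, 0.07, 0.01, 0
lx·mx for x ≥ 4: 0.003, 0 → sum = 0.003
V_4 = 0.003 / l_4 = 0.003 / 0.01 = 0.3 → 0.30

0.30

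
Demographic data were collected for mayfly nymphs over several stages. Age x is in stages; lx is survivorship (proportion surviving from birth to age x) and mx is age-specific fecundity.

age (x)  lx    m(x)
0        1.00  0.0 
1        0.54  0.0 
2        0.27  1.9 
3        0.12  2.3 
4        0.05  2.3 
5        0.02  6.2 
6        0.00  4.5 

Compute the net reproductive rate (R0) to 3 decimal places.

lx·mx by age: 0, 0, 0.513, 0.276, 0.115, 0.124, 0
R0 = Σ lx·mx = 1.028 → 1.028

1.028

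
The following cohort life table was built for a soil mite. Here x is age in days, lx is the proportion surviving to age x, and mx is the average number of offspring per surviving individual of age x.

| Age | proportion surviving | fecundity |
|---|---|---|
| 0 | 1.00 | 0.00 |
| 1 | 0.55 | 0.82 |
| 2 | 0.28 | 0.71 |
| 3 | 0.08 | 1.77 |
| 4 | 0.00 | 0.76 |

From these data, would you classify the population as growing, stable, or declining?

declining

R0 = Σ lx·mx = 0 + 0.451 + 0.1988 + 0.1416 + 0 = 0.7914
R0 < 1, so the population is declining.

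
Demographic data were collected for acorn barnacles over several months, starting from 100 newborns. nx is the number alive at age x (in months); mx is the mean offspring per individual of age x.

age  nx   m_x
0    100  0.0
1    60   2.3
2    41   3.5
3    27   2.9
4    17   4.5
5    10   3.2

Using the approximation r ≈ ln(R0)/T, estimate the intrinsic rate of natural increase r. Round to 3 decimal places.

lx = nx/n0 = nx/100: 1, 0.6, 0.41, 0.27, 0.17, 0.1
R0 = Σ lx·mx = 0 + 1.38 + 1.435 + 0.783 + 0.765 + 0.32 = 4.683
Σ x·lx·mx = 11.259; T = 11.259/4.683 = 2.40423…
r ≈ ln(R0)/T = ln(4.683)/2.40423… = 0.64218… → 0.642

0.642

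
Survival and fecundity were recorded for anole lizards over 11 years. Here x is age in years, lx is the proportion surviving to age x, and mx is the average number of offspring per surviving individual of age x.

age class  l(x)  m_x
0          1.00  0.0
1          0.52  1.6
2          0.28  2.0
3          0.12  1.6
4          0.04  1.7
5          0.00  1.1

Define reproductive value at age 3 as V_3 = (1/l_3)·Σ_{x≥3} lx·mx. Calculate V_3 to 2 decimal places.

lx·mx for x ≥ 3: 0.192, 0.068, 0 → sum = 0.26
V_3 = 0.26 / l_3 = 0.26 / 0.12 = 2.166667… → 2.17

2.17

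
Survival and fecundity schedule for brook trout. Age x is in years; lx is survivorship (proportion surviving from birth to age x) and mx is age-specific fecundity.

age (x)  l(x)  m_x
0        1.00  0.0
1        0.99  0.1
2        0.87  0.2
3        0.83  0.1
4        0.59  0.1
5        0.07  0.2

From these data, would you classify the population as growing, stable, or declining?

R0 = Σ lx·mx = 0 + 0.099 + 0.174 + 0.083 + 0.059 + 0.014 = 0.429
R0 < 1, so the population is declining.

declining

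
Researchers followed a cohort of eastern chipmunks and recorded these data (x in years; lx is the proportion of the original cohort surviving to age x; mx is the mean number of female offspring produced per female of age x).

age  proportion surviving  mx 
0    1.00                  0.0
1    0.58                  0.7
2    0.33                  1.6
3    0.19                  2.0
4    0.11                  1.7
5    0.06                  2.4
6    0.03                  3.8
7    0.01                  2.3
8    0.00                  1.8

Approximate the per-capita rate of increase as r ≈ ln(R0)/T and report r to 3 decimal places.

R0 = Σ lx·mx = 0 + 0.406 + 0.528 + 0.38 + 0.187 + 0.144 + 0.114 + 0.023 + 0 = 1.782
Σ x·lx·mx = 4.915; T = 4.915/1.782 = 2.75814…
r ≈ ln(R0)/T = ln(1.782)/2.75814… = 0.20947… → 0.209

0.209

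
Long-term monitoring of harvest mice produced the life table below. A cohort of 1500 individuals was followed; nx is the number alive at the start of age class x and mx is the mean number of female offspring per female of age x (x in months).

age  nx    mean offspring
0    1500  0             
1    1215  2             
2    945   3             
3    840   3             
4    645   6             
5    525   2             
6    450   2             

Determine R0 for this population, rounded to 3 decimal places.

9.070

lx = nx/n0 = nx/1500: 1, 0.81, 0.63, 0.56, 0.43, 0.35, 0.3
lx·mx by age: 0, 1.62, 1.89, 1.68, 2.58, 0.7, 0.6
R0 = Σ lx·mx = 9.07 → 9.070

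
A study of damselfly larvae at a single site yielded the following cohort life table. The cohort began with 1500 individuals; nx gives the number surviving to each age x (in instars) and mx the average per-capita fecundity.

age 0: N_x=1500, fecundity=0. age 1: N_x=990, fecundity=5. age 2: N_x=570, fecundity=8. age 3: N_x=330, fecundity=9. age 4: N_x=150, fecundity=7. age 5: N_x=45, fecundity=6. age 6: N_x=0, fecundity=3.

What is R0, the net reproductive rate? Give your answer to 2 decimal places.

9.20

lx = nx/n0 = nx/1500: 1, 0.66, 0.38, 0.22, 0.1, 0.03, 0
lx·mx by age: 0, 3.3, 3.04, 1.98, 0.7, 0.18, 0
R0 = Σ lx·mx = 9.2 → 9.20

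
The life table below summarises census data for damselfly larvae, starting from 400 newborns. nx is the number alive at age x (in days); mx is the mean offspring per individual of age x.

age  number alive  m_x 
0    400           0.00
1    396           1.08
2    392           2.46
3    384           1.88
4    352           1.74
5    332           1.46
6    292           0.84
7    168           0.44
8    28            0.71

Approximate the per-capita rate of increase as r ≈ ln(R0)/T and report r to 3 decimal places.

0.671

lx = nx/n0 = nx/400: 1, 0.99, 0.98, 0.96, 0.88, 0.83, 0.73, 0.42, 0.07
R0 = Σ lx·mx = 0 + 1.0692 + 2.4108 + 1.8048 + 1.5312 + 1.2118 + 0.6132 + 0.1848 + 0.0497 = 8.8755
Σ x·lx·mx = 28.8594; T = 28.8594/8.8755 = 3.25158…
r ≈ ln(R0)/T = ln(8.8755)/3.25158… = 0.67146… → 0.671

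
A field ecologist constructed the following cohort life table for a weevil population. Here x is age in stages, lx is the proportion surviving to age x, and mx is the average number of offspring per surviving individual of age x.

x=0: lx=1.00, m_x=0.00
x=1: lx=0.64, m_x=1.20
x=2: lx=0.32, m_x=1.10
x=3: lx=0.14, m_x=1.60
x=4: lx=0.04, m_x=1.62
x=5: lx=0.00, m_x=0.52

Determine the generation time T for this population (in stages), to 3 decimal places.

lx·mx: 0, 0.768, 0.352, 0.224, 0.0648, 0 → R0 = 1.4088
x·lx·mx: 0, 0.768, 0.704, 0.672, 0.2592, 0 → Σ = 2.4032
T = 2.4032 / 1.4088 = 1.705849… → 1.706

1.706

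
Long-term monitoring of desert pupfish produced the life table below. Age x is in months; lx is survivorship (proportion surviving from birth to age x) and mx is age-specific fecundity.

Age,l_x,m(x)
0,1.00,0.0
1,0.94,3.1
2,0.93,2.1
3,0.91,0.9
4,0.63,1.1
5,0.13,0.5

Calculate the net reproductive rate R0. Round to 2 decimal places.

6.44

lx·mx by age: 0, 2.914, 1.953, 0.819, 0.693, 0.065
R0 = Σ lx·mx = 6.444 → 6.44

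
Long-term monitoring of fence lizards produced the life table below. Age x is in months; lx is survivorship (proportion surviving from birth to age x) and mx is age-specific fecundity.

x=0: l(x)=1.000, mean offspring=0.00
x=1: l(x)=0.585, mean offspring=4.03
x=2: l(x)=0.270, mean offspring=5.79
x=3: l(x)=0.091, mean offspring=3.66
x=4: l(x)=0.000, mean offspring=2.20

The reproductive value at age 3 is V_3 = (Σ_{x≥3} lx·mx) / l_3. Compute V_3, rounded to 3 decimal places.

3.660

lx·mx for x ≥ 3: 0.33306, 0 → sum = 0.33306
V_3 = 0.33306 / l_3 = 0.33306 / 0.091 = 3.66 → 3.660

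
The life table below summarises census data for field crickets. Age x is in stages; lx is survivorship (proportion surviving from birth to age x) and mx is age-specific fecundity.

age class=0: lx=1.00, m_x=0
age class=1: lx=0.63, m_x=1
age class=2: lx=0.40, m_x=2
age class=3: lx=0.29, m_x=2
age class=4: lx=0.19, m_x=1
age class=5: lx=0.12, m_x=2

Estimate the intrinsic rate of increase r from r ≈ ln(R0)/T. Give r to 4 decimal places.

R0 = Σ lx·mx = 0 + 0.63 + 0.8 + 0.58 + 0.19 + 0.24 = 2.44
Σ x·lx·mx = 5.93; T = 5.93/2.44 = 2.43033…
r ≈ ln(R0)/T = ln(2.44)/2.43033… = 0.367028… → 0.3670

0.3670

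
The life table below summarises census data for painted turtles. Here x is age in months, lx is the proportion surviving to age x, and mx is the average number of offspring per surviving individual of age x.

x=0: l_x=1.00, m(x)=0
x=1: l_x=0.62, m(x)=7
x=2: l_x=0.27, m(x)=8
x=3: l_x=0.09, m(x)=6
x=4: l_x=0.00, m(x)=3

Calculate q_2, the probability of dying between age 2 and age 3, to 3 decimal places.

0.667

q_2 = (l_2 − l_3) / l_2 = (0.27 − 0.09) / 0.27
     = 0.18 / 0.27 = 0.666667… → 0.667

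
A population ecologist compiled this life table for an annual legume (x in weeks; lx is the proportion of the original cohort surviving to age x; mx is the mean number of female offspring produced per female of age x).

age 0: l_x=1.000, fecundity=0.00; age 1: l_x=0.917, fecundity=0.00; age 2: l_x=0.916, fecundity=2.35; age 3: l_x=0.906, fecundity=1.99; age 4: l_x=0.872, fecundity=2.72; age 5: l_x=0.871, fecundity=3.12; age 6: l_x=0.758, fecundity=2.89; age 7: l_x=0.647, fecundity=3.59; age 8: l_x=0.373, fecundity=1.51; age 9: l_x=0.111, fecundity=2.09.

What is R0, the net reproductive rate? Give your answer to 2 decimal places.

lx·mx by age: 0, 0, 2.1526, 1.80294, 2.37184, 2.71752, 2.19062, 2.32273, 0.56323, 0.23199
R0 = Σ lx·mx = 14.35347 → 14.35

14.35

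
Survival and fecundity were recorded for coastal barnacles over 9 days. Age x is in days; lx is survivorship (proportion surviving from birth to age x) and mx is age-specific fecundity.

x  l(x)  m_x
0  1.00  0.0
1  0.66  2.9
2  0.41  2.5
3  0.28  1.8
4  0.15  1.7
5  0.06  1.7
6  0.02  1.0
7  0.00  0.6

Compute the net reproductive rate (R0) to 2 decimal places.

lx·mx by age: 0, 1.914, 1.025, 0.504, 0.255, 0.102, 0.02, 0
R0 = Σ lx·mx = 3.82 → 3.82

3.82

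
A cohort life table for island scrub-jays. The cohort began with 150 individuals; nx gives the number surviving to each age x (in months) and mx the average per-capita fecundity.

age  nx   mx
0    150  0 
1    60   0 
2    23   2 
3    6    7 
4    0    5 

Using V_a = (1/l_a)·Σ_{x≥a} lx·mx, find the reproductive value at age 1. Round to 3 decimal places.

lx = nx/n0 = nx/150: 1, 0.4, 0.15333…, 0.04, 0
lx·mx for x ≥ 1: 0, 0.306667…, 0.28, 0 → sum = 0.586667…
V_1 = 0.586667… / l_1 = 0.586667… / 0.4 = 1.466667… → 1.467

1.467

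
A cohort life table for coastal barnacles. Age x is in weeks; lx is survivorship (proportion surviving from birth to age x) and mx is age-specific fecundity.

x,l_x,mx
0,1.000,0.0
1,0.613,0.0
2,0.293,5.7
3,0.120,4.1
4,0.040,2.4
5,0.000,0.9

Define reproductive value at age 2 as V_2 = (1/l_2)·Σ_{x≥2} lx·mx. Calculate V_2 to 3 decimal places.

7.707

lx·mx for x ≥ 2: 1.6701, 0.492, 0.096, 0 → sum = 2.2581
V_2 = 2.2581 / l_2 = 2.2581 / 0.293 = 7.706826… → 7.707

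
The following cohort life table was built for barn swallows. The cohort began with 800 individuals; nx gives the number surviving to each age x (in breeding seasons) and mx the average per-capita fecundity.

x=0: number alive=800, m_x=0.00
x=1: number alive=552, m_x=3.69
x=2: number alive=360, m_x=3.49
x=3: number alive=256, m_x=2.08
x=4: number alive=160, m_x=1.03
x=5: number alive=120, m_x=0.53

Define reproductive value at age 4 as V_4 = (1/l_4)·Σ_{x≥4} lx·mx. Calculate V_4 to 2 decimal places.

lx = nx/n0 = nx/800: 1, 0.69, 0.45, 0.32, 0.2, 0.15
lx·mx for x ≥ 4: 0.206, 0.0795 → sum = 0.2855
V_4 = 0.2855 / l_4 = 0.2855 / 0.2 = 1.4275 → 1.43

1.43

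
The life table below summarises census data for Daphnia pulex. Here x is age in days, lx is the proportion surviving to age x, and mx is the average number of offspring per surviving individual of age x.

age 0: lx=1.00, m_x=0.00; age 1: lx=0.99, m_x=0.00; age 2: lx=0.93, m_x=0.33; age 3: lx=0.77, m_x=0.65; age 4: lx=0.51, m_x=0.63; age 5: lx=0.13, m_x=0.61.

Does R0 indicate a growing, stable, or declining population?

R0 = Σ lx·mx = 0 + 0 + 0.3069 + 0.5005 + 0.3213 + 0.0793 = 1.208
R0 > 1, so the population is growing.

growing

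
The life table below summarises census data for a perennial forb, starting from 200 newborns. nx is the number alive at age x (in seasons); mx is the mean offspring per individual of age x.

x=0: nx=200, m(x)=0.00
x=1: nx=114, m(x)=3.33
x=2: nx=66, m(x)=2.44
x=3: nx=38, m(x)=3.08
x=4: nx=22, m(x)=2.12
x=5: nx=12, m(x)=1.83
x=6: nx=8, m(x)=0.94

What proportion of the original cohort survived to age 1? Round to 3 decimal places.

0.570

l_1 = n_1/n_0 = 114/200 = 0.57 → 0.570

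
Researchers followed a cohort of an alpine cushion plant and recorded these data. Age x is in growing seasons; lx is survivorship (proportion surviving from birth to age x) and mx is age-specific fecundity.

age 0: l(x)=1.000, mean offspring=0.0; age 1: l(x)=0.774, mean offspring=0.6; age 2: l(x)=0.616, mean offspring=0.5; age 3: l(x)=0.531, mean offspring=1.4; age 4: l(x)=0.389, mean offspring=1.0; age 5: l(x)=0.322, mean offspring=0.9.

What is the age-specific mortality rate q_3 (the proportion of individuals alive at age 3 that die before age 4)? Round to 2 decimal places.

q_3 = (l_3 − l_4) / l_3 = (0.531 − 0.389) / 0.531
     = 0.142 / 0.531 = 0.26742… → 0.27

0.27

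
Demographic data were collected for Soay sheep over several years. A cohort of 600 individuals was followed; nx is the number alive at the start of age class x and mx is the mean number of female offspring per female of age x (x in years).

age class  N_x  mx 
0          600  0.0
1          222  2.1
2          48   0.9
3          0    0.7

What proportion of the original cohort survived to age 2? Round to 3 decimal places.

l_2 = n_2/n_0 = 48/600 = 0.08 → 0.080

0.080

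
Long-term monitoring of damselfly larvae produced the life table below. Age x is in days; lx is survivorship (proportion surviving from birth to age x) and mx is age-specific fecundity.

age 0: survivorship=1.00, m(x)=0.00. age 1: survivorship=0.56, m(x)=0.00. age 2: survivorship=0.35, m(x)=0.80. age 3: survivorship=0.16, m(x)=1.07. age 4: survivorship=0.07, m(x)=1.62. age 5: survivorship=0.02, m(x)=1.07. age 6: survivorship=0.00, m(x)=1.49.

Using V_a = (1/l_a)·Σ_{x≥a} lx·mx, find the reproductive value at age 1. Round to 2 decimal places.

1.05

lx·mx for x ≥ 1: 0, 0.28, 0.1712, 0.1134, 0.0214, 0 → sum = 0.586
V_1 = 0.586 / l_1 = 0.586 / 0.56 = 1.046429… → 1.05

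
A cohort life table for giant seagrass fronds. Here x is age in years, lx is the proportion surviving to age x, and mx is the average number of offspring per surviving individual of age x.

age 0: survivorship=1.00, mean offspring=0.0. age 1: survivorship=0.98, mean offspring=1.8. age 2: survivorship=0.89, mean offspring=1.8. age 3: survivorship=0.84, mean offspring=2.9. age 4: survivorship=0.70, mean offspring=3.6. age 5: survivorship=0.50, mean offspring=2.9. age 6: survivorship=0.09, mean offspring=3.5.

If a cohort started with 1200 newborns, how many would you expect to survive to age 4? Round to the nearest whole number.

840

Expected survivors = N0 · l_4 = 1200 × 0.70 = 840 → 840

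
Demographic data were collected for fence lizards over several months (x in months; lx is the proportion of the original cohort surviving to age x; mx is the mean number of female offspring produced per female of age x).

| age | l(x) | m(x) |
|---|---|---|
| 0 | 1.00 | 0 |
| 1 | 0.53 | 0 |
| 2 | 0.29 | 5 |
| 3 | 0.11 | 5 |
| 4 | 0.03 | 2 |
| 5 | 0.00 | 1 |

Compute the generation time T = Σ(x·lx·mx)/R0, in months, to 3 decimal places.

lx·mx: 0, 0, 1.45, 0.55, 0.06, 0 → R0 = 2.06
x·lx·mx: 0, 0, 2.9, 1.65, 0.24, 0 → Σ = 4.79
T = 4.79 / 2.06 = 2.325243… → 2.325

2.325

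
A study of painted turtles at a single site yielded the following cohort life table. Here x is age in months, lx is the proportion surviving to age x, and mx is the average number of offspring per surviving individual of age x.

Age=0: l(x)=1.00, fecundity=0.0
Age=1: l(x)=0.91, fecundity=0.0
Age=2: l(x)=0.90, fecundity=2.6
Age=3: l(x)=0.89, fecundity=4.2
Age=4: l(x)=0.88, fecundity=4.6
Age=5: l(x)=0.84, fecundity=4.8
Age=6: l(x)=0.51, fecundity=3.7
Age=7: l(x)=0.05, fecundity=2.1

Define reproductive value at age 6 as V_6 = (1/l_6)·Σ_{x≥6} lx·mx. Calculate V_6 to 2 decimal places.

lx·mx for x ≥ 6: 1.887, 0.105 → sum = 1.992
V_6 = 1.992 / l_6 = 1.992 / 0.51 = 3.905882… → 3.91

3.91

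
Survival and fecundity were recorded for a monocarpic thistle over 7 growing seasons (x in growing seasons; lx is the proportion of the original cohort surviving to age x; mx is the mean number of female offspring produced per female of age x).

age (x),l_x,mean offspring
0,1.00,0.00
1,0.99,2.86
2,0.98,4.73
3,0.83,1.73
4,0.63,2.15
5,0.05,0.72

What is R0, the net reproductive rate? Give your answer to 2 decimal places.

lx·mx by age: 0, 2.8314, 4.6354, 1.4359, 1.3545, 0.036
R0 = Σ lx·mx = 10.2932 → 10.29

10.29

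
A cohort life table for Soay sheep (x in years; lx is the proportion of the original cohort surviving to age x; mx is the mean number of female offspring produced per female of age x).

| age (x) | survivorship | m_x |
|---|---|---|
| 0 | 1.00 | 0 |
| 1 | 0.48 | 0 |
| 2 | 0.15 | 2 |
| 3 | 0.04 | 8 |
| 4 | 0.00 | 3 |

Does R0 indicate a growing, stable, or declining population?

R0 = Σ lx·mx = 0 + 0 + 0.3 + 0.32 + 0 = 0.62
R0 < 1, so the population is declining.

declining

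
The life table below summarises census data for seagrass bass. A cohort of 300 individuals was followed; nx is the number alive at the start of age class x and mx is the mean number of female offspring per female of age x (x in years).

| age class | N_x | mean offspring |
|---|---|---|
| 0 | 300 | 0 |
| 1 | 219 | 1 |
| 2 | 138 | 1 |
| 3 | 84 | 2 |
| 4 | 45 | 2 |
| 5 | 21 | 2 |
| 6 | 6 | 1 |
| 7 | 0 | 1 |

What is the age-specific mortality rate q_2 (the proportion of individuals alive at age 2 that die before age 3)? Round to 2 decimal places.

0.39

lx = nx/n0 = nx/300: 1, 0.73, 0.46, 0.28, 0.15, 0.07, 0.02, 0
q_2 = (l_2 − l_3) / l_2 = (0.46 − 0.28) / 0.46
     = 0.18 / 0.46 = 0.391304… → 0.39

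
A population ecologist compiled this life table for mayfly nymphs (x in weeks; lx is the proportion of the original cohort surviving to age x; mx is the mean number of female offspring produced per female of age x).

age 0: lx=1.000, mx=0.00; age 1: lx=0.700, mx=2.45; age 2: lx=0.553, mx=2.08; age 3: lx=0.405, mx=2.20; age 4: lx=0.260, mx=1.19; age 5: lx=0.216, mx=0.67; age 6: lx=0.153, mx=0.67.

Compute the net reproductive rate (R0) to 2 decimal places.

lx·mx by age: 0, 1.715, 1.15024, 0.891, 0.3094, 0.14472, 0.10251
R0 = Σ lx·mx = 4.31287 → 4.31

4.31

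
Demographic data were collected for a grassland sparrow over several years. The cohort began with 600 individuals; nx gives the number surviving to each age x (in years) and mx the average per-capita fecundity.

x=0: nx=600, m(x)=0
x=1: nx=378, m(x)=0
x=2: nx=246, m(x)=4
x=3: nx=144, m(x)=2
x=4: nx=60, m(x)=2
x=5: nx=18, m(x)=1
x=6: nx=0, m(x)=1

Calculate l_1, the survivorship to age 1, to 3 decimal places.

l_1 = n_1/n_0 = 378/600 = 0.63 → 0.630

0.630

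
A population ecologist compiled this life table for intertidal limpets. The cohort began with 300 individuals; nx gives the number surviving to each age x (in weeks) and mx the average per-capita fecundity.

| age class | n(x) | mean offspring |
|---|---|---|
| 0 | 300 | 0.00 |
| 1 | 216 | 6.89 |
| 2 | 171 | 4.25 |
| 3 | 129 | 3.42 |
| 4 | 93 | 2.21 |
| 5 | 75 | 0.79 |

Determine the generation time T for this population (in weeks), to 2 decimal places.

lx = nx/n0 = nx/300: 1, 0.72, 0.57, 0.43, 0.31, 0.25
lx·mx: 0, 4.9608, 2.4225, 1.4706, 0.6851, 0.1975 → R0 = 9.7365
x·lx·mx: 0, 4.9608, 4.845, 4.4118, 2.7404, 0.9875 → Σ = 17.9455
T = 17.9455 / 9.7365 = 1.843116… → 1.84

1.84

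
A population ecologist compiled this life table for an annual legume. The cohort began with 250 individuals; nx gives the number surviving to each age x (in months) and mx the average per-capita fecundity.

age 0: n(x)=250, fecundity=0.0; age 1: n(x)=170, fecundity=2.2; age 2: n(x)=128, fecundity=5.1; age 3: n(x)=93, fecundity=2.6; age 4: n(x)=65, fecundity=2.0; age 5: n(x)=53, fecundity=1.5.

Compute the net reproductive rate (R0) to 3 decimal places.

5.912

lx = nx/n0 = nx/250: 1, 0.68, 0.512, 0.372, 0.26, 0.212
lx·mx by age: 0, 1.496, 2.6112, 0.9672, 0.52, 0.318
R0 = Σ lx·mx = 5.9124 → 5.912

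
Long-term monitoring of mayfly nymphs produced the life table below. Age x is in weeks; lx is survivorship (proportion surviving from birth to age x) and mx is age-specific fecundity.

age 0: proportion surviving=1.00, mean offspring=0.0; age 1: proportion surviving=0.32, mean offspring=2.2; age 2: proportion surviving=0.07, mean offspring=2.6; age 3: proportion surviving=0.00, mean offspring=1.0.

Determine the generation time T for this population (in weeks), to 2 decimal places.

lx·mx: 0, 0.704, 0.182, 0 → R0 = 0.886
x·lx·mx: 0, 0.704, 0.364, 0 → Σ = 1.068
T = 1.068 / 0.886 = 1.205418… → 1.21

1.21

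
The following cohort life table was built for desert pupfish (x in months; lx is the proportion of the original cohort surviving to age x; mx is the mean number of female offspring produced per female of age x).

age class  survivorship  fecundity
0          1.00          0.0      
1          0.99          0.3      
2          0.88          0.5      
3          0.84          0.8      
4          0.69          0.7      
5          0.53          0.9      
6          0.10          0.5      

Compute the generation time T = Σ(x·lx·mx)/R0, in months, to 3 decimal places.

lx·mx: 0, 0.297, 0.44, 0.672, 0.483, 0.477, 0.05 → R0 = 2.419
x·lx·mx: 0, 0.297, 0.88, 2.016, 1.932, 2.385, 0.3 → Σ = 7.81
T = 7.81 / 2.419 = 3.228607… → 3.229

3.229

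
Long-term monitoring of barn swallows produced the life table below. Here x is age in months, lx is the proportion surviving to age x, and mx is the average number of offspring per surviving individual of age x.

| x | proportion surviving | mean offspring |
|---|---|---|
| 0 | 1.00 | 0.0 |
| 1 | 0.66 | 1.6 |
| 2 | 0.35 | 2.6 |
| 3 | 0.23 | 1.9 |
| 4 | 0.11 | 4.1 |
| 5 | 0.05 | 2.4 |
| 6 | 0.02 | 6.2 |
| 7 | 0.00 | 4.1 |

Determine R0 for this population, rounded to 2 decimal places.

lx·mx by age: 0, 1.056, 0.91, 0.437, 0.451, 0.12, 0.124, 0
R0 = Σ lx·mx = 3.098 → 3.10

3.10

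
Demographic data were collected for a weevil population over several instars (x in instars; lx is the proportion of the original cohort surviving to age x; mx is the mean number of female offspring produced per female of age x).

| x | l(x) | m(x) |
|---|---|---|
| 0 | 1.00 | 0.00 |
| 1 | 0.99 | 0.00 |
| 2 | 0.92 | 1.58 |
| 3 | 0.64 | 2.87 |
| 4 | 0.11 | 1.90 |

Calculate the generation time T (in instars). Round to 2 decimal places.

2.64

lx·mx: 0, 0, 1.4536, 1.8368, 0.209 → R0 = 3.4994
x·lx·mx: 0, 0, 2.9072, 5.5104, 0.836 → Σ = 9.2536
T = 9.2536 / 3.4994 = 2.644339… → 2.64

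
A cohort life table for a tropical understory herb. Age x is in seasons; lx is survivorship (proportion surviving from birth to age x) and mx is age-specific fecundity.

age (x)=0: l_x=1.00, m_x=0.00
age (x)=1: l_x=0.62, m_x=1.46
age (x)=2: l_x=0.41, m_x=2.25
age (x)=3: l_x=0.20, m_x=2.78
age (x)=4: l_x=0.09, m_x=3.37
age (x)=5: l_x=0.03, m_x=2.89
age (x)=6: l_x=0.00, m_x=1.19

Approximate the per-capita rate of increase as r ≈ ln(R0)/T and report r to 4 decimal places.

R0 = Σ lx·mx = 0 + 0.9052 + 0.9225 + 0.556 + 0.3033 + 0.0867 + 0 = 2.7737
Σ x·lx·mx = 6.0649; T = 6.0649/2.7737 = 2.18657…
r ≈ ln(R0)/T = ln(2.7737)/2.18657… = 0.466567… → 0.4666

0.4666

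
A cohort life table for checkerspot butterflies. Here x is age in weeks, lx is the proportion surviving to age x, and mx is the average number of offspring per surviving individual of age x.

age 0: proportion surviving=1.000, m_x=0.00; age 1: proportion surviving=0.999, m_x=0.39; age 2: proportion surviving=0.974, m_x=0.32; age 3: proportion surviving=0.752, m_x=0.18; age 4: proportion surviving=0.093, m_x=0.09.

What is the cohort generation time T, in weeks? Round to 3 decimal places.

1.719

lx·mx: 0, 0.38961, 0.31168, 0.13536, 0.00837 → R0 = 0.84502
x·lx·mx: 0, 0.38961, 0.62336, 0.40608, 0.03348 → Σ = 1.45253
T = 1.45253 / 0.84502 = 1.71893… → 1.719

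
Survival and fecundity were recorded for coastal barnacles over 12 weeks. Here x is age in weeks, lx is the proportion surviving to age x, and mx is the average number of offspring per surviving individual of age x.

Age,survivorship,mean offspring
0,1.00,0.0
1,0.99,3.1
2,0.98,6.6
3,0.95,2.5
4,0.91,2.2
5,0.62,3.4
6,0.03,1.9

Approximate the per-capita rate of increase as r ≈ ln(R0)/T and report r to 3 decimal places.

1.063

R0 = Σ lx·mx = 0 + 3.069 + 6.468 + 2.375 + 2.002 + 2.108 + 0.057 = 16.079
Σ x·lx·mx = 42.02; T = 42.02/16.079 = 2.61335…
r ≈ ln(R0)/T = ln(16.079)/2.61335… = 1.06282… → 1.063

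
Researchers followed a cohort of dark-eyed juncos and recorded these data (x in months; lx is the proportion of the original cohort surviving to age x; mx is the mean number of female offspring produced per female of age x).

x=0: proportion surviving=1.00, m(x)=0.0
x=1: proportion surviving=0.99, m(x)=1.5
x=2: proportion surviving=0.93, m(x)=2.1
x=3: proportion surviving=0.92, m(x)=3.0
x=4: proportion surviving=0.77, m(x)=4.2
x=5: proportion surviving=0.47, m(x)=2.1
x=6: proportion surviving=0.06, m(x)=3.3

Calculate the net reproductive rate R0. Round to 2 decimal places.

lx·mx by age: 0, 1.485, 1.953, 2.76, 3.234, 0.987, 0.198
R0 = Σ lx·mx = 10.617 → 10.62

10.62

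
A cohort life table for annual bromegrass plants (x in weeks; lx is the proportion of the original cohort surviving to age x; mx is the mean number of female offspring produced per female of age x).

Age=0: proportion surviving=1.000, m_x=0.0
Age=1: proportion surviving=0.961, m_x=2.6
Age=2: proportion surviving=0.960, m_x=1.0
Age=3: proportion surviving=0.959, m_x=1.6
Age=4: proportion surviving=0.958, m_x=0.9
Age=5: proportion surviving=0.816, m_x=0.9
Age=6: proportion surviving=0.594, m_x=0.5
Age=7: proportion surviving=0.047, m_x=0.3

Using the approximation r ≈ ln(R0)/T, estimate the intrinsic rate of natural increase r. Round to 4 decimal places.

R0 = Σ lx·mx = 0 + 2.4986 + 0.96 + 1.5344 + 0.8622 + 0.7344 + 0.297 + 0.0141 = 6.9007
Σ x·lx·mx = 18.0233; T = 18.0233/6.9007 = 2.61181…
r ≈ ln(R0)/T = ln(6.9007)/2.61181… = 0.739573… → 0.7396

0.7396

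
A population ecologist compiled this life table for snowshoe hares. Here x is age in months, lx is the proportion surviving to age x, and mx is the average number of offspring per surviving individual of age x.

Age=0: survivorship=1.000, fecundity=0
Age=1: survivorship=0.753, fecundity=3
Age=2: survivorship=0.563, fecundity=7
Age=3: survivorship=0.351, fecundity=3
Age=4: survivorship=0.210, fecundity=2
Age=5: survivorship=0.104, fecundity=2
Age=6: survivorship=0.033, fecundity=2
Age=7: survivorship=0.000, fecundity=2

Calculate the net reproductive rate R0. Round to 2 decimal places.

7.95

lx·mx by age: 0, 2.259, 3.941, 1.053, 0.42, 0.208, 0.066, 0
R0 = Σ lx·mx = 7.947 → 7.95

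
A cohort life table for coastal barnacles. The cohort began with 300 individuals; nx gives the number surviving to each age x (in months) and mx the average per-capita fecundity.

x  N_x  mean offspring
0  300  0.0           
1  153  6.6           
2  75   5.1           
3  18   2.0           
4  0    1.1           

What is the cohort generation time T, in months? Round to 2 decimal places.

1.32

lx = nx/n0 = nx/300: 1, 0.51, 0.25, 0.06, 0
lx·mx: 0, 3.366, 1.275, 0.12, 0 → R0 = 4.761
x·lx·mx: 0, 3.366, 2.55, 0.36, 0 → Σ = 6.276
T = 6.276 / 4.761 = 1.31821… → 1.32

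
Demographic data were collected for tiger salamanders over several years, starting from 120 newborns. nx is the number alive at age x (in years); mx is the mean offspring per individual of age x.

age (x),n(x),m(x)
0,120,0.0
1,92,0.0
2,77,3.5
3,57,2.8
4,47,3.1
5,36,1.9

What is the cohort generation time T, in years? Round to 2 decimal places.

3.02

lx = nx/n0 = nx/120: 1, 0.76667…, 0.64167…, 0.475, 0.39167…, 0.3
lx·mx: 0, 0, 2.245833…, 1.33, 1.214167…, 0.57 → R0 = 5.36…
x·lx·mx: 0, 0, 4.491667…, 3.99, 4.856667…, 2.85 → Σ = 16.188333…
T = 16.188333… / 5.36… = 3.020211… → 3.02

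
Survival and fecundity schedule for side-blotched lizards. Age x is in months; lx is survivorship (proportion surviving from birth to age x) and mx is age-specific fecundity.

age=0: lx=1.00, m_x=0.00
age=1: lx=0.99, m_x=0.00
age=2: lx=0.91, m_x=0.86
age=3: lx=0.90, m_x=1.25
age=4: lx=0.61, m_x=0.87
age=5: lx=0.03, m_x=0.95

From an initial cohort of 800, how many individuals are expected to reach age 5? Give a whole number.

24

Expected survivors = N0 · l_5 = 800 × 0.03 = 24 → 24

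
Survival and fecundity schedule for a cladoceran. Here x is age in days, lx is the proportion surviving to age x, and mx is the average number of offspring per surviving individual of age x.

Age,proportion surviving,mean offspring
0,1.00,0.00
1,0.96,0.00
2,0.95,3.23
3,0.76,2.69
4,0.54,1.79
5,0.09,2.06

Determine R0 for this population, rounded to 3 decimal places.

6.265

lx·mx by age: 0, 0, 3.0685, 2.0444, 0.9666, 0.1854
R0 = Σ lx·mx = 6.2649 → 6.265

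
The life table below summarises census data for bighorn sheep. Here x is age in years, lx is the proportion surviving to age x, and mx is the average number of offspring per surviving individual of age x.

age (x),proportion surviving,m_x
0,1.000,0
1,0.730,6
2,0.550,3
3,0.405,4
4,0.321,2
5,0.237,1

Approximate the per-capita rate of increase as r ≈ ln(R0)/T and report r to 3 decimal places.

1.122

R0 = Σ lx·mx = 0 + 4.38 + 1.65 + 1.62 + 0.642 + 0.237 = 8.529
Σ x·lx·mx = 16.293; T = 16.293/8.529 = 1.91031…
r ≈ ln(R0)/T = ln(8.529)/1.91031… = 1.12206… → 1.122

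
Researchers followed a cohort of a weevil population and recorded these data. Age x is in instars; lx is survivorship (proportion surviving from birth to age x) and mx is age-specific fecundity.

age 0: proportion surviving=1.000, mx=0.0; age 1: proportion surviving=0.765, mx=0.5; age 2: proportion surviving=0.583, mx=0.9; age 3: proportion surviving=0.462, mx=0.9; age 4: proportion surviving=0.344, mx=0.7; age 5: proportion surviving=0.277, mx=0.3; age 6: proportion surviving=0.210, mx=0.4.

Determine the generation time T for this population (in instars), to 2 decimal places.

2.64

lx·mx: 0, 0.3825, 0.5247, 0.4158, 0.2408, 0.0831, 0.084 → R0 = 1.7309
x·lx·mx: 0, 0.3825, 1.0494, 1.2474, 0.9632, 0.4155, 0.504 → Σ = 4.562
T = 4.562 / 1.7309 = 2.635623… → 2.64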